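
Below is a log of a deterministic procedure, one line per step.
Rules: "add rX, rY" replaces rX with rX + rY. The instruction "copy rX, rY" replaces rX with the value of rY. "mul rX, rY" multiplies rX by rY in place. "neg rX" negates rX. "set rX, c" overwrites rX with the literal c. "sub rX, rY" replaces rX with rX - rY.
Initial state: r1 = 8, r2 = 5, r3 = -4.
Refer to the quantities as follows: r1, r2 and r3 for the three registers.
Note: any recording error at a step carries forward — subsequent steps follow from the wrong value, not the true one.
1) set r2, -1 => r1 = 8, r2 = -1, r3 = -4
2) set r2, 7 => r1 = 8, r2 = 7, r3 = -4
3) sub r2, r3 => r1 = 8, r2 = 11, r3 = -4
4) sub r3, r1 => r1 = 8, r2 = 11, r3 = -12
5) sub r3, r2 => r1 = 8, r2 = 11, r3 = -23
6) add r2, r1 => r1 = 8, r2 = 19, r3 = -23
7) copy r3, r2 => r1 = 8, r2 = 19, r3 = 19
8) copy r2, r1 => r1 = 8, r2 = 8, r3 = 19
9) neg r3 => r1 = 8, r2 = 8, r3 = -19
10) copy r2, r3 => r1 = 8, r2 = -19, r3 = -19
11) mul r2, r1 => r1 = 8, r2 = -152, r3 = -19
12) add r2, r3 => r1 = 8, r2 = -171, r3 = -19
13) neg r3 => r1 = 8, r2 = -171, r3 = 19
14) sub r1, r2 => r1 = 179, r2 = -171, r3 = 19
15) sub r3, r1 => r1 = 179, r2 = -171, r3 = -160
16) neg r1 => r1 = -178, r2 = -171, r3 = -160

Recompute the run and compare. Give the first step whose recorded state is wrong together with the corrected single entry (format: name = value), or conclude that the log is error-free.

step 16, r1 = -179

step 1: r2 = -1 -> checks out
step 2: r2 = 7 -> consistent with the log
step 3: r2 = 7 - -4 = 11 -> checks out
step 4: r3 = -4 - 8 = -12 -> exactly as logged
step 5: r3 = -12 - 11 = -23 -> checks out
step 6: r2 = 11 + 8 = 19 -> no discrepancy
step 7: r3 = 19 -> agrees with the log
step 8: r2 = 8 -> in agreement
step 9: r3 = -(19) = -19 -> in agreement
step 10: r2 = -19 -> no discrepancy
step 11: r2 = -19 * 8 = -152 -> agrees with the log
step 12: r2 = -152 + -19 = -171 -> matches
step 13: r3 = -(-19) = 19 -> checks out
step 14: r1 = 8 - -171 = 179 -> matches
step 15: r3 = 19 - 179 = -160 -> matches
step 16: r1 = -(179) = -179 -> the log has a different value
The audit stops at step 16: the recorded entry is wrong and should be r1 = -179.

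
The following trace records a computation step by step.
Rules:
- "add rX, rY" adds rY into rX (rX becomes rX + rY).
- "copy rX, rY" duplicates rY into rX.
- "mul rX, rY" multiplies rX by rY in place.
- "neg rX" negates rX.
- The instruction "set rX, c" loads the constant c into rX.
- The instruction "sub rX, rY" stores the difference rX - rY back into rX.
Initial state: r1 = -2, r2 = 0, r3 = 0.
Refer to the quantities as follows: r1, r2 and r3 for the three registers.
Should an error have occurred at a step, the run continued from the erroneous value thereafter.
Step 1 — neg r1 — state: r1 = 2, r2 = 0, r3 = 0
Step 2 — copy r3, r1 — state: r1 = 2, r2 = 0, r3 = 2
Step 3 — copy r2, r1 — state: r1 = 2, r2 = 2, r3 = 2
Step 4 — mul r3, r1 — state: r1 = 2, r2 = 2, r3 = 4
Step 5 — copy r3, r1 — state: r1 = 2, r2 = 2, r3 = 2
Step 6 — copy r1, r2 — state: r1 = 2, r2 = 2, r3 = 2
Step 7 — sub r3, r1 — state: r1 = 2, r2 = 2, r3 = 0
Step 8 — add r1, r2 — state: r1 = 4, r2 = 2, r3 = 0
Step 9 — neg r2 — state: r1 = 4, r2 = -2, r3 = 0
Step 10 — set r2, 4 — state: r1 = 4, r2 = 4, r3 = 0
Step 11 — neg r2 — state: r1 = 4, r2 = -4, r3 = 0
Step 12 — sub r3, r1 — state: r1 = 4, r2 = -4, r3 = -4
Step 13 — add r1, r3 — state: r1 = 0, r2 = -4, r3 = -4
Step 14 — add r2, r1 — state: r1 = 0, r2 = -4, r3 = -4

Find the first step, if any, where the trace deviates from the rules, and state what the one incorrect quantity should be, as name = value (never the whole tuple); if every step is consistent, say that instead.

1. r1 = -(-2) = 2 (agrees with the trace)
2. r3 = 2 (same as recorded)
3. r2 = 2 (checks out)
4. r3 = 2 * 2 = 4 (no discrepancy)
5. r3 = 2 (same as recorded)
6. r1 = 2 (agrees with the trace)
7. r3 = 2 - 2 = 0 (verified)
8. r1 = 2 + 2 = 4 (same as recorded)
9. r2 = -(2) = -2 (exactly as logged)
10. r2 = 4 (verified)
11. r2 = -(4) = -4 (checks out)
12. r3 = 0 - 4 = -4 (exactly as logged)
13. r1 = 4 + -4 = 0 (matches)
14. r2 = -4 + 0 = -4 (consistent with the trace)
The recomputation confirms every line.

no error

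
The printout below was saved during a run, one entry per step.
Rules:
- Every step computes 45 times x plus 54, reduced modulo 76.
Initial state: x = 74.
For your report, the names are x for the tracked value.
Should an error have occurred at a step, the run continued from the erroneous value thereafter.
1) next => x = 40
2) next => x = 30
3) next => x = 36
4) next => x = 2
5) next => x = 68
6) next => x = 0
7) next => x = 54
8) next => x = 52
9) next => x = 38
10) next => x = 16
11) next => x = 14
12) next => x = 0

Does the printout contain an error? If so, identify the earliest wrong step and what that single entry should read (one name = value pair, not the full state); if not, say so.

Recomputing the run from the initial state:
step 1: x = 40
step 2: x = 30
step 3: x = 36
step 4: x = 2
step 5: x = 68
step 6: x = 74
step 7: x = 40
step 8: x = 30
step 9: x = 36
step 10: x = 2
step 11: x = 68
step 12: x = 74
The first disagreement with the printout is at step 6, where the value should be x = 74.

step 6, x = 74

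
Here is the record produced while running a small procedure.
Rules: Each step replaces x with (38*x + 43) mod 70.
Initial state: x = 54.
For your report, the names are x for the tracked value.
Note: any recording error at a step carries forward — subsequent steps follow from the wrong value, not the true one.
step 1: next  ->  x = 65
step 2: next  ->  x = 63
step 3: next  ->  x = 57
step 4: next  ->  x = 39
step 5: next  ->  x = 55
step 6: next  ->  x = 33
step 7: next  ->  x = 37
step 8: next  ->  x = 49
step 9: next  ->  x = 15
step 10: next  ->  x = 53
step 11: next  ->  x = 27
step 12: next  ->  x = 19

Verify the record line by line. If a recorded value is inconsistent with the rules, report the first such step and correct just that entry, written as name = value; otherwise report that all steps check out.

Step 1: x = (38*54 + 43) mod 70 = 65 — no discrepancy.
Step 2: x = (38*65 + 43) mod 70 = 63 — verified.
Step 3: x = (38*63 + 43) mod 70 = 57 — consistent with the record.
Step 4: x = (38*57 + 43) mod 70 = 39 — matches.
Step 5: x = (38*39 + 43) mod 70 = 55 — verified.
Step 6: x = (38*55 + 43) mod 70 = 33 — consistent with the record.
Step 7: x = (38*33 + 43) mod 70 = 37 — exactly as logged.
Step 8: x = (38*37 + 43) mod 70 = 49 — no discrepancy.
Step 9: x = (38*49 + 43) mod 70 = 15 — verified.
Step 10: x = (38*15 + 43) mod 70 = 53 — same as recorded.
Step 11: x = (38*53 + 43) mod 70 = 27 — confirmed correct.
Step 12: x = (38*27 + 43) mod 70 = 19 — checks out.
No step deviates from the rules.

no error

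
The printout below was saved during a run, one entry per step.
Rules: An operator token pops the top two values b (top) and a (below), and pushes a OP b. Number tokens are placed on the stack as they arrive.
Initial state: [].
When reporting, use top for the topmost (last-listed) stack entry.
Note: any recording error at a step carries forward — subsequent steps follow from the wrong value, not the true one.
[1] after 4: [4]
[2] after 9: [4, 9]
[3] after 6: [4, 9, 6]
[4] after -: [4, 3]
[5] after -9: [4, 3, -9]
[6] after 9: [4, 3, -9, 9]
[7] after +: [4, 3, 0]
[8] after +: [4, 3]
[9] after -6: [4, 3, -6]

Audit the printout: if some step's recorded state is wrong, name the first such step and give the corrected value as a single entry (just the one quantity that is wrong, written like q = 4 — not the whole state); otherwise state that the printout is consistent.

Step 1: push 4: top = 4 — in agreement.
Step 2: push 9: top = 9 — consistent with the printout.
Step 3: push 6: top = 6 — no discrepancy.
Step 4: 9 - 6 = 3 — exactly as logged.
Step 5: push -9: top = -9 — confirmed correct.
Step 6: push 9: top = 9 — matches.
Step 7: -9 + 9 = 0 — no discrepancy.
Step 8: 3 + 0 = 3 — consistent with the printout.
Step 9: push -6: top = -6 — verified.
All steps check out; nothing to correct.

no error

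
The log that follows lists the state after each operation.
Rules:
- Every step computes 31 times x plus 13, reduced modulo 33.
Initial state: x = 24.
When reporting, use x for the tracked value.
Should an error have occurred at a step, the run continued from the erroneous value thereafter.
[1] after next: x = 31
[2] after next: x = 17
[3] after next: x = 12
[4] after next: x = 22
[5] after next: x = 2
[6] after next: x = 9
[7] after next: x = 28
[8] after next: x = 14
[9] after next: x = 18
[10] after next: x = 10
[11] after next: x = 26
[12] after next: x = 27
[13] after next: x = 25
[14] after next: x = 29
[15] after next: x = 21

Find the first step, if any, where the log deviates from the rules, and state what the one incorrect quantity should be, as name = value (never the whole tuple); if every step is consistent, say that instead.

Step 1: x = (31*24 + 13) mod 33 = 31 — no discrepancy.
Step 2: x = (31*31 + 13) mod 33 = 17 — checks out.
Step 3: x = (31*17 + 13) mod 33 = 12 — exactly as logged.
Step 4: x = (31*12 + 13) mod 33 = 22 — exactly as logged.
Step 5: x = (31*22 + 13) mod 33 = 2 — exactly as logged.
Step 6: x = (31*2 + 13) mod 33 = 9 — verified.
Step 7: x = (31*9 + 13) mod 33 = 28 — consistent with the log.
Step 8: x = (31*28 + 13) mod 33 = 23 — not what was recorded.
The earliest wrong entry is at step 8: it should read x = 23.

step 8, x = 23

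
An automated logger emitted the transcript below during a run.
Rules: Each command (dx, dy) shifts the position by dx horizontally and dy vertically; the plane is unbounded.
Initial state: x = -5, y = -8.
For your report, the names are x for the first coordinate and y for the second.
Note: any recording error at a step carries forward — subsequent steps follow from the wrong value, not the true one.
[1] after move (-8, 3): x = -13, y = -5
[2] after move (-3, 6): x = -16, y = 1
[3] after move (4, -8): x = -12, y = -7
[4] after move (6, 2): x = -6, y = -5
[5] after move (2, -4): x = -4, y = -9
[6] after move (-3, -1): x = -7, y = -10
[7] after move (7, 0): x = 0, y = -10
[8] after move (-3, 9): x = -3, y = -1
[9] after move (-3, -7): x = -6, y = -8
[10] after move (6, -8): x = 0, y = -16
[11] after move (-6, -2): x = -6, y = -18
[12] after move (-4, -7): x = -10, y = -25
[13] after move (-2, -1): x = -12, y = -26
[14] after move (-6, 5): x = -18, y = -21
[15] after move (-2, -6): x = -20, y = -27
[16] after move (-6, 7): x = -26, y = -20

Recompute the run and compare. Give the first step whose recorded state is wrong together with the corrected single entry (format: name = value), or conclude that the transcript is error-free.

no error

Recomputing the run from the initial state:
step 1: x = -13, y = -5
step 2: x = -16, y = 1
step 3: x = -12, y = -7
step 4: x = -6, y = -5
step 5: x = -4, y = -9
step 6: x = -7, y = -10
step 7: x = 0, y = -10
step 8: x = -3, y = -1
step 9: x = -6, y = -8
step 10: x = 0, y = -16
step 11: x = -6, y = -18
step 12: x = -10, y = -25
step 13: x = -12, y = -26
step 14: x = -18, y = -21
step 15: x = -20, y = -27
step 16: x = -26, y = -20
This matches the transcript at every step.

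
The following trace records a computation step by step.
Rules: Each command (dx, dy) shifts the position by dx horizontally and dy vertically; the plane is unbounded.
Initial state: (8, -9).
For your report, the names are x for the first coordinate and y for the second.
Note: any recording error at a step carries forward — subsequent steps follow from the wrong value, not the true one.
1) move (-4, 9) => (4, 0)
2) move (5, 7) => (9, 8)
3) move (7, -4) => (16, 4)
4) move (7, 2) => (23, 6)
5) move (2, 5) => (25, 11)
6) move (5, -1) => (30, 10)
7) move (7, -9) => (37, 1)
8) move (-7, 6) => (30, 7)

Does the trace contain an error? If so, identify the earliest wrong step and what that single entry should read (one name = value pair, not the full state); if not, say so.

step 1: x = 8 + (-4) = 4, y = -9 + (9) = 0 -> same as recorded
step 2: x = 4 + (5) = 9, y = 0 + (7) = 7 -> first mismatch against the trace
The audit stops at step 2: the recorded entry is wrong and should be y = 7.

step 2, y = 7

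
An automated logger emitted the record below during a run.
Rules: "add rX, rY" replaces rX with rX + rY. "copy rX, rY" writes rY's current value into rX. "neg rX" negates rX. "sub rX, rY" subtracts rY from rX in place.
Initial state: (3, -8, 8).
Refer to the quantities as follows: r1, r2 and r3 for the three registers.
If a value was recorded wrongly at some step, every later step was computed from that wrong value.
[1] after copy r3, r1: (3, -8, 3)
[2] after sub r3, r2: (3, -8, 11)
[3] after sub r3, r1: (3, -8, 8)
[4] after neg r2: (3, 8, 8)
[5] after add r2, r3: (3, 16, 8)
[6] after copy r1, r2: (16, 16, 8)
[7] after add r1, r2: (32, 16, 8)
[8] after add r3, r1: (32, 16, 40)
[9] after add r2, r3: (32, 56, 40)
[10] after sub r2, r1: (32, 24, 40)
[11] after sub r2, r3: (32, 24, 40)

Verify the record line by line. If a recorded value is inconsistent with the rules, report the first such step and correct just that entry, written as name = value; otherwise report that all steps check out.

Recomputing the run from the initial state:
step 1: r1 = 3, r2 = -8, r3 = 3
step 2: r1 = 3, r2 = -8, r3 = 11
step 3: r1 = 3, r2 = -8, r3 = 8
step 4: r1 = 3, r2 = 8, r3 = 8
step 5: r1 = 3, r2 = 16, r3 = 8
step 6: r1 = 16, r2 = 16, r3 = 8
step 7: r1 = 32, r2 = 16, r3 = 8
step 8: r1 = 32, r2 = 16, r3 = 40
step 9: r1 = 32, r2 = 56, r3 = 40
step 10: r1 = 32, r2 = 24, r3 = 40
step 11: r1 = 32, r2 = -16, r3 = 40
The first disagreement with the record is at step 11, where the value should be r2 = -16.

step 11, r2 = -16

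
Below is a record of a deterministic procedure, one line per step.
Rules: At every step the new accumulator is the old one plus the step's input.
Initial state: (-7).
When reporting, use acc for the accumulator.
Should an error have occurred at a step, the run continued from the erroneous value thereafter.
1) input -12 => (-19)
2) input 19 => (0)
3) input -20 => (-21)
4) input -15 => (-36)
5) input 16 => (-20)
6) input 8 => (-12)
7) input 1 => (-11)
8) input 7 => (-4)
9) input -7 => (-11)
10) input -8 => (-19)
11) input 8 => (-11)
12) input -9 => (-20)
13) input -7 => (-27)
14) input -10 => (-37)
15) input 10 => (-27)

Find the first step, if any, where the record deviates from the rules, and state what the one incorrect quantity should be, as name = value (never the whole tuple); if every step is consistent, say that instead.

Step 1: acc = -7 + -12 = -19 — no discrepancy.
Step 2: acc = -19 + 19 = 0 — checks out.
Step 3: acc = 0 + -20 = -20 — first mismatch against the record.
Step 3 is the first one off; corrected, acc = -20.

step 3, acc = -20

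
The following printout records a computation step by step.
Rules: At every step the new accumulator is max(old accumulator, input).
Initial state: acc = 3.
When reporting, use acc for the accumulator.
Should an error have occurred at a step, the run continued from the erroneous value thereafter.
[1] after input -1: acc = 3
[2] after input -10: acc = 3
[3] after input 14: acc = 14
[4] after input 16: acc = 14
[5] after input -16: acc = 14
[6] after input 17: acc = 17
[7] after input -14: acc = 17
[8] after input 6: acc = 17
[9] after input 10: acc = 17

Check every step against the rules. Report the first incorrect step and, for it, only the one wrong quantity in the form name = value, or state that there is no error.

step 4, acc = 16

Recomputing the run from the initial state:
step 1: acc = 3
step 2: acc = 3
step 3: acc = 14
step 4: acc = 16
step 5: acc = 16
step 6: acc = 17
step 7: acc = 17
step 8: acc = 17
step 9: acc = 17
The first disagreement with the printout is at step 4, where the value should be acc = 16.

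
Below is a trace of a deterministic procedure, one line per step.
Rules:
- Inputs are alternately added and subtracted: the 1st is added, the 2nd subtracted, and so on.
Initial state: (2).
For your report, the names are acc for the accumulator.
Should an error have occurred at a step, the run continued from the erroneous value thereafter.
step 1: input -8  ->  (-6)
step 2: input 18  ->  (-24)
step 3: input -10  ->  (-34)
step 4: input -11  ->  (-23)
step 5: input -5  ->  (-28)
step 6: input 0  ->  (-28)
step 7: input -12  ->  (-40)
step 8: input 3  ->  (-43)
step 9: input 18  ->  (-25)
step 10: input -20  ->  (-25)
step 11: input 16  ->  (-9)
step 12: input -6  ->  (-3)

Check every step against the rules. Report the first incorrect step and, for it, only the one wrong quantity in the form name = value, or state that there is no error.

1. acc = 2 + -8 = -6 (same as recorded)
2. acc = -6 - 18 = -24 (no discrepancy)
3. acc = -24 + -10 = -34 (exactly as logged)
4. acc = -34 - -11 = -23 (matches)
5. acc = -23 + -5 = -28 (consistent with the trace)
6. acc = -28 - 0 = -28 (confirmed correct)
7. acc = -28 + -12 = -40 (matches)
8. acc = -40 - 3 = -43 (same as recorded)
9. acc = -43 + 18 = -25 (agrees with the trace)
10. acc = -25 - -20 = -5 (this is not what the trace shows)
The earliest wrong entry is at step 10: it should read acc = -5.

step 10, acc = -5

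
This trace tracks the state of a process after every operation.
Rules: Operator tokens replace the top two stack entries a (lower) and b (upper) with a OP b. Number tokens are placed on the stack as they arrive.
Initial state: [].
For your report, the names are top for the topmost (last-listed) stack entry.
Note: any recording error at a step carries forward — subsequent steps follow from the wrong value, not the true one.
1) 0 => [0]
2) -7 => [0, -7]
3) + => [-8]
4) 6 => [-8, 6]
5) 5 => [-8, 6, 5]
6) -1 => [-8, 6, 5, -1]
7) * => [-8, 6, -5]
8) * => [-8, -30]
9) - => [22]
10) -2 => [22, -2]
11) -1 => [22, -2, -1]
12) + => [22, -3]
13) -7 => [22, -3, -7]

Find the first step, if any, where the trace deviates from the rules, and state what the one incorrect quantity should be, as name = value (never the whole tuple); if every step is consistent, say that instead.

step 3, top = -7

Recomputing the run from the initial state:
step 1: [0]
step 2: [0, -7]
step 3: [-7]
step 4: [-7, 6]
step 5: [-7, 6, 5]
step 6: [-7, 6, 5, -1]
step 7: [-7, 6, -5]
step 8: [-7, -30]
step 9: [23]
step 10: [23, -2]
step 11: [23, -2, -1]
step 12: [23, -3]
step 13: [23, -3, -7]
The first disagreement with the trace is at step 3, where the value should be top = -7.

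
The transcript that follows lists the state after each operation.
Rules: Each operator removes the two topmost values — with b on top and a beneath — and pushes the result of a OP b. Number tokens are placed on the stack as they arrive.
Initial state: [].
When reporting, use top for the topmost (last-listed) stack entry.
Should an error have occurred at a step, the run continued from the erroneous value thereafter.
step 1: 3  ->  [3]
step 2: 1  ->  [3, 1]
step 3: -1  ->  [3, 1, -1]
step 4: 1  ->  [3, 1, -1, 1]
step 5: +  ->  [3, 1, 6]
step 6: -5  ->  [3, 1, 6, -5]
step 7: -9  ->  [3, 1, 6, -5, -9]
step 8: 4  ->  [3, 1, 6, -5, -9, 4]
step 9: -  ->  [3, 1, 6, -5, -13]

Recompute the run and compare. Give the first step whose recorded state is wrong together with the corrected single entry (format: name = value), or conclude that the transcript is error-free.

Recomputing the run from the initial state:
step 1: [3]
step 2: [3, 1]
step 3: [3, 1, -1]
step 4: [3, 1, -1, 1]
step 5: [3, 1, 0]
step 6: [3, 1, 0, -5]
step 7: [3, 1, 0, -5, -9]
step 8: [3, 1, 0, -5, -9, 4]
step 9: [3, 1, 0, -5, -13]
The first disagreement with the transcript is at step 5, where the value should be top = 0.

step 5, top = 0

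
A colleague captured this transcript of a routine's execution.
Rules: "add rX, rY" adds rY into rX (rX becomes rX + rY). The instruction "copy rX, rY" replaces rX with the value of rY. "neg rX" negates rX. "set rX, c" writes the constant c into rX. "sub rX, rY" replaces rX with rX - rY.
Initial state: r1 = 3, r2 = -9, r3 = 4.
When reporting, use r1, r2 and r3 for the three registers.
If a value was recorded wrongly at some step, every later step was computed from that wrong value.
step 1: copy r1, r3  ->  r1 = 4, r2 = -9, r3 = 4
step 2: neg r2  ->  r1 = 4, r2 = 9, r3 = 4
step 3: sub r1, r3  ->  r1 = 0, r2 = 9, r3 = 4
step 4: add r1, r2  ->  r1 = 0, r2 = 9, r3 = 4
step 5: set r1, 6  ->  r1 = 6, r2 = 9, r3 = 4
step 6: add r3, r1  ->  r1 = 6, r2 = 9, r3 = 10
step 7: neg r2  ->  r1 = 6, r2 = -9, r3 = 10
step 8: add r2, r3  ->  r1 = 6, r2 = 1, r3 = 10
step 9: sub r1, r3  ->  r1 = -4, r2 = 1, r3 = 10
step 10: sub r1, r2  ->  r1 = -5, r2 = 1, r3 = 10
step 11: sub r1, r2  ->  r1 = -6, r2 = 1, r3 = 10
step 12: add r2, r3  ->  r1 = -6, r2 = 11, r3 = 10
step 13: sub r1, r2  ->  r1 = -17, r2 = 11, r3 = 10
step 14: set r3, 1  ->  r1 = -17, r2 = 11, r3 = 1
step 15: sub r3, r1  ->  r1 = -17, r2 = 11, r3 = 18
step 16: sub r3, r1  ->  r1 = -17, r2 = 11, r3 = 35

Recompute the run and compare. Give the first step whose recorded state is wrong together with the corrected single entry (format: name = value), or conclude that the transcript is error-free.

step 4, r1 = 9

Step 1: r1 = 4 — checks out.
Step 2: r2 = -(-9) = 9 — checks out.
Step 3: r1 = 4 - 4 = 0 — in agreement.
Step 4: r1 = 0 + 9 = 9 — the entry is off here.
First incorrect step: 4; the correct value is r1 = 9.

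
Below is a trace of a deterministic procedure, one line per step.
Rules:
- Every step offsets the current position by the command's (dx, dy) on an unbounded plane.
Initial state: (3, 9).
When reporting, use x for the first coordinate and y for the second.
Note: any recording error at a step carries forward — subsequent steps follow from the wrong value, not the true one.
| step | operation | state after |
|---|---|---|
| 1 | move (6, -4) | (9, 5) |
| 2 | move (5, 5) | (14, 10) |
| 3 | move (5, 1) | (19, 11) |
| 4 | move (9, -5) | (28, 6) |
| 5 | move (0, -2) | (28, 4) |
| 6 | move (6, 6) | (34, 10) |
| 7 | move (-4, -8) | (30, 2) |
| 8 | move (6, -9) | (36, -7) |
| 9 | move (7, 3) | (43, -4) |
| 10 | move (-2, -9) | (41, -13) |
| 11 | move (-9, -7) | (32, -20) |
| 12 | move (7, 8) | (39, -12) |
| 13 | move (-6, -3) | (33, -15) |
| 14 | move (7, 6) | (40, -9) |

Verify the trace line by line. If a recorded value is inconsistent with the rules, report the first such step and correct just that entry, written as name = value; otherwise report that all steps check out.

no error

Recomputing the run from the initial state:
step 1: x = 9, y = 5
step 2: x = 14, y = 10
step 3: x = 19, y = 11
step 4: x = 28, y = 6
step 5: x = 28, y = 4
step 6: x = 34, y = 10
step 7: x = 30, y = 2
step 8: x = 36, y = -7
step 9: x = 43, y = -4
step 10: x = 41, y = -13
step 11: x = 32, y = -20
step 12: x = 39, y = -12
step 13: x = 33, y = -15
step 14: x = 40, y = -9
This matches the trace at every step.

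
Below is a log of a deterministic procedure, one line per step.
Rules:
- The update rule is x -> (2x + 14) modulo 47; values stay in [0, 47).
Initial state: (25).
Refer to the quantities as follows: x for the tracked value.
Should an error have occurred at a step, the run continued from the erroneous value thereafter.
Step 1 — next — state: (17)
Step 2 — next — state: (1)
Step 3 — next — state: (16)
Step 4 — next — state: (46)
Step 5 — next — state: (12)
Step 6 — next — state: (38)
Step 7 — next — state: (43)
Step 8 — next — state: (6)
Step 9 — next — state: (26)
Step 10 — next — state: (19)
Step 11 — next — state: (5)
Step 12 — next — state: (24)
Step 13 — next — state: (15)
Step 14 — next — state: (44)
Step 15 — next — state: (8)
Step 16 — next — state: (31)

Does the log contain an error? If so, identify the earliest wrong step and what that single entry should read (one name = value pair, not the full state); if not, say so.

step 16, x = 30

Recomputing the run from the initial state:
step 1: x = 17
step 2: x = 1
step 3: x = 16
step 4: x = 46
step 5: x = 12
step 6: x = 38
step 7: x = 43
step 8: x = 6
step 9: x = 26
step 10: x = 19
step 11: x = 5
step 12: x = 24
step 13: x = 15
step 14: x = 44
step 15: x = 8
step 16: x = 30
The first disagreement with the log is at step 16, where the value should be x = 30.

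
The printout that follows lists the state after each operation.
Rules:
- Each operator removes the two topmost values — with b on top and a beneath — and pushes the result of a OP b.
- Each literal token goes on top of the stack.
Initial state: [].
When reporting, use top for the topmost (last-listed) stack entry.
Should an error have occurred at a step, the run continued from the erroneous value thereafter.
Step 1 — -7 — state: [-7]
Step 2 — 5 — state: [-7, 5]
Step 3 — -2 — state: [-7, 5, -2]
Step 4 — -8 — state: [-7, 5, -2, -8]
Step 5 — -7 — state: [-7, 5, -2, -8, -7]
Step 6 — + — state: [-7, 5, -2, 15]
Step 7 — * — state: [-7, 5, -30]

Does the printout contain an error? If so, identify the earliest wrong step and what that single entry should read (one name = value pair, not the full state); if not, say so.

step 1: push -7: top = -7 -> in agreement
step 2: push 5: top = 5 -> checks out
step 3: push -2: top = -2 -> checks out
step 4: push -8: top = -8 -> same as recorded
step 5: push -7: top = -7 -> in agreement
step 6: -8 + -7 = -15 -> a discrepancy with the printout
Conclusion: step 6 carries the first error; the entry should be top = -15.

step 6, top = -15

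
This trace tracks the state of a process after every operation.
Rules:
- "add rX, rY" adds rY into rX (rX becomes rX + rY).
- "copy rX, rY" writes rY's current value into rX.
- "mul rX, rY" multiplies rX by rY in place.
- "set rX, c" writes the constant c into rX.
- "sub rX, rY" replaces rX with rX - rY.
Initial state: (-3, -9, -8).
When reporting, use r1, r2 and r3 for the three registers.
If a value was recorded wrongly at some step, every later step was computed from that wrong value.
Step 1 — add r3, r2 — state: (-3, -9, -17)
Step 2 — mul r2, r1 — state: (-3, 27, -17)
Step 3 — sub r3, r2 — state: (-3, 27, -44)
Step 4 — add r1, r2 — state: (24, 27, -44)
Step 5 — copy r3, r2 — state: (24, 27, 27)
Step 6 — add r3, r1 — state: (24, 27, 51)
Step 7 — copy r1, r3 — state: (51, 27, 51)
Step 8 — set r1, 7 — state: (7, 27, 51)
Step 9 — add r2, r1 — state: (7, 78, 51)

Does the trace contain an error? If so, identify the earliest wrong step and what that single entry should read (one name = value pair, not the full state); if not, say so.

step 9, r2 = 34

Step 1: r3 = -8 + -9 = -17 — same as recorded.
Step 2: r2 = -9 * -3 = 27 — confirmed correct.
Step 3: r3 = -17 - 27 = -44 — same as recorded.
Step 4: r1 = -3 + 27 = 24 — checks out.
Step 5: r3 = 27 — consistent with the trace.
Step 6: r3 = 27 + 24 = 51 — matches.
Step 7: r1 = 51 — checks out.
Step 8: r1 = 7 — exactly as logged.
Step 9: r2 = 27 + 7 = 34 — not what was recorded.
Step 9 is the first one off; corrected, r2 = 34.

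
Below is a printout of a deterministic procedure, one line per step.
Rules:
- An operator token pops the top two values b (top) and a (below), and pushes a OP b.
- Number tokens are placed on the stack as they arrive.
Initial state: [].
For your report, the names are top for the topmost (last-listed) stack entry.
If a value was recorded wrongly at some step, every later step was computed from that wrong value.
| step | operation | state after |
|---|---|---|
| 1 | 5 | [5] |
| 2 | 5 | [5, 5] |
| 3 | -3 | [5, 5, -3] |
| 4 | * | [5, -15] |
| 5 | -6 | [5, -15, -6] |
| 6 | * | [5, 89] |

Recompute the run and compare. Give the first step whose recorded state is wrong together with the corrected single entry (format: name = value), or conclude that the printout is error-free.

step 6, top = 90

1. push 5: top = 5 (in agreement)
2. push 5: top = 5 (in agreement)
3. push -3: top = -3 (same as recorded)
4. 5 * -3 = -15 (verified)
5. push -6: top = -6 (agrees with the printout)
6. -15 * -6 = 90 (this is not what the printout shows)
First deviation found at step 6; the corrected entry is top = 90.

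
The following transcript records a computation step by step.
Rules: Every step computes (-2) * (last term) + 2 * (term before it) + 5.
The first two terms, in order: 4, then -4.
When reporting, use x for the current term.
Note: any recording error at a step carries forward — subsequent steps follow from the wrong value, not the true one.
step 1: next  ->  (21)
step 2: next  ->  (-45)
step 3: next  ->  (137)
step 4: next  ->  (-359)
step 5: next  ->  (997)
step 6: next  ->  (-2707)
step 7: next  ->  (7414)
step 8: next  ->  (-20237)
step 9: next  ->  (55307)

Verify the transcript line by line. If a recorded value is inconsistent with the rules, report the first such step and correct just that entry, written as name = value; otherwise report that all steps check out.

step 7, x = 7413

1. x = -2*(-4) + (2)*(4) + (5) = 21 (exactly as logged)
2. x = -2*(21) + (2)*(-4) + (5) = -45 (matches)
3. x = -2*(-45) + (2)*(21) + (5) = 137 (no discrepancy)
4. x = -2*(137) + (2)*(-45) + (5) = -359 (checks out)
5. x = -2*(-359) + (2)*(137) + (5) = 997 (confirmed correct)
6. x = -2*(997) + (2)*(-359) + (5) = -2707 (confirmed correct)
7. x = -2*(-2707) + (2)*(997) + (5) = 7413 (the entry is off here)
The earliest wrong entry is at step 7: it should read x = 7413.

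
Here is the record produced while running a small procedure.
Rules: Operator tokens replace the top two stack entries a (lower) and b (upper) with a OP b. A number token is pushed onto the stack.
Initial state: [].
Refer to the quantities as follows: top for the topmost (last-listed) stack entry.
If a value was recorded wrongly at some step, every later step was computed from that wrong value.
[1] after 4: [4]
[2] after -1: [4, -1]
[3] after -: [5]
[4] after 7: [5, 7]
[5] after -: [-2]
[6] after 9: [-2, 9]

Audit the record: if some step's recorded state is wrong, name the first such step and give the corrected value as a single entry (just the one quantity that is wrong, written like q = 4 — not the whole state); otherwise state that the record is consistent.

no error

1. push 4: top = 4 (matches)
2. push -1: top = -1 (same as recorded)
3. 4 - -1 = 5 (no discrepancy)
4. push 7: top = 7 (checks out)
5. 5 - 7 = -2 (confirmed correct)
6. push 9: top = 9 (matches)
Every step is consistent.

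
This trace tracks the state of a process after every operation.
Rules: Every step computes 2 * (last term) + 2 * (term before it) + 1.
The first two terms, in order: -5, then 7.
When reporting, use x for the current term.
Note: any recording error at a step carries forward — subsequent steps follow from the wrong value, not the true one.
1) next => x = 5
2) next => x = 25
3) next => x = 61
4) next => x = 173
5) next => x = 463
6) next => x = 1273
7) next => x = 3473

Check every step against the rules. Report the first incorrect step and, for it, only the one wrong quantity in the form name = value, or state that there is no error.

step 5, x = 469

Step 1: x = 2*(7) + (2)*(-5) + (1) = 5 — verified.
Step 2: x = 2*(5) + (2)*(7) + (1) = 25 — confirmed correct.
Step 3: x = 2*(25) + (2)*(5) + (1) = 61 — checks out.
Step 4: x = 2*(61) + (2)*(25) + (1) = 173 — checks out.
Step 5: x = 2*(173) + (2)*(61) + (1) = 469 — the recorded entry deviates here.
The audit stops at step 5: the recorded entry is wrong and should be x = 469.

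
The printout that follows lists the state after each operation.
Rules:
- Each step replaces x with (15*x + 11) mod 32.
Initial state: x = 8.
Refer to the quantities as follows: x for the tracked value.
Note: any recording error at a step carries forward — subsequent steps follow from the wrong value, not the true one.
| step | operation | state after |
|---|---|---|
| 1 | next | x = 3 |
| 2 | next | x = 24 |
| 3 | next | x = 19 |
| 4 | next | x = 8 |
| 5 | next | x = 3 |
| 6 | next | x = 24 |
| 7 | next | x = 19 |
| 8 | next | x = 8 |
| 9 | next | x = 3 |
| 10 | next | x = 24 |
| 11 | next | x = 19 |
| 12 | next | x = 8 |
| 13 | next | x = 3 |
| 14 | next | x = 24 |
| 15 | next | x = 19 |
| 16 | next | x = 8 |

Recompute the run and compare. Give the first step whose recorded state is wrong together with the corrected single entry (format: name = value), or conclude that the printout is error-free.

Recomputing the run from the initial state:
step 1: x = 3
step 2: x = 24
step 3: x = 19
step 4: x = 8
step 5: x = 3
step 6: x = 24
step 7: x = 19
step 8: x = 8
step 9: x = 3
step 10: x = 24
step 11: x = 19
step 12: x = 8
step 13: x = 3
step 14: x = 24
step 15: x = 19
step 16: x = 8
This matches the printout at every step.

no error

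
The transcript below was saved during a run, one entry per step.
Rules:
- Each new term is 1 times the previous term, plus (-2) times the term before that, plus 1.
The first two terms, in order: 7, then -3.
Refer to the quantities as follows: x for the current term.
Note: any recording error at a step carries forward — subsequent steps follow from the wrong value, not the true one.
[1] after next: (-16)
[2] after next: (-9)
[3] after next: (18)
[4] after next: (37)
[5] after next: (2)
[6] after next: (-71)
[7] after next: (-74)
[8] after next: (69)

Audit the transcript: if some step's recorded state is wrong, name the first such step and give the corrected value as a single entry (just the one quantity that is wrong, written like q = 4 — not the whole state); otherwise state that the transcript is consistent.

step 3, x = 24

step 1: x = 1*(-3) + (-2)*(7) + (1) = -16 -> consistent with the transcript
step 2: x = 1*(-16) + (-2)*(-3) + (1) = -9 -> agrees with the transcript
step 3: x = 1*(-9) + (-2)*(-16) + (1) = 24 -> the entry is off here
That makes step 3 the first incorrect line — x = 24 is what it should show.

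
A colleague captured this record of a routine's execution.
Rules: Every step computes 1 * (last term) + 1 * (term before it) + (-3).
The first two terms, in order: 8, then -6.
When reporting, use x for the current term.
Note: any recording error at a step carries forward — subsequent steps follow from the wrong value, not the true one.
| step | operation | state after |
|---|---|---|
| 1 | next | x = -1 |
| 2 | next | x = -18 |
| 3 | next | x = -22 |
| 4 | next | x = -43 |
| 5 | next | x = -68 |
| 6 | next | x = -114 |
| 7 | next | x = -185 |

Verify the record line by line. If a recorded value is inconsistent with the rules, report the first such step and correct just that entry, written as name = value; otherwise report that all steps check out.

step 2, x = -10

1. x = 1*(-6) + (1)*(8) + (-3) = -1 (same as recorded)
2. x = 1*(-1) + (1)*(-6) + (-3) = -10 (the recorded entry deviates here)
The audit stops at step 2: the recorded entry is wrong and should be x = -10.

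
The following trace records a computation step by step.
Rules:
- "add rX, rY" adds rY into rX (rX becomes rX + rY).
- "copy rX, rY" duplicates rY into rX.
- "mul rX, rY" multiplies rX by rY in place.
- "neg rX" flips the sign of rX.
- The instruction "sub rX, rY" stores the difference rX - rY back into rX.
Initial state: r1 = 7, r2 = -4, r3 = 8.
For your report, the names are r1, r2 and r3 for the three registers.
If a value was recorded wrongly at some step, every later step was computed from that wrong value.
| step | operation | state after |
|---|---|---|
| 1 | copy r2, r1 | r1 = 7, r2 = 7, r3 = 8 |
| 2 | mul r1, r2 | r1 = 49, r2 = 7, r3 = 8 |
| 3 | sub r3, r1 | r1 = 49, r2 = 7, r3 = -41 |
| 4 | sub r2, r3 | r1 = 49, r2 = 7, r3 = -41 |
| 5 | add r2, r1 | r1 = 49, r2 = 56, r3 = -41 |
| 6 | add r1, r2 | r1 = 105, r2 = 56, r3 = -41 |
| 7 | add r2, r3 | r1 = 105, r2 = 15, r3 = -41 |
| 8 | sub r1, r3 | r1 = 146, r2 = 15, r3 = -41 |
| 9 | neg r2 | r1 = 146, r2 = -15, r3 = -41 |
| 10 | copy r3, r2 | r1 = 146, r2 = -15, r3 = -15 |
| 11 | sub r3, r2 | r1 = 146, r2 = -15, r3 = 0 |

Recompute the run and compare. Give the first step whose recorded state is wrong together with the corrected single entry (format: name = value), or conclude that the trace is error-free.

step 4, r2 = 48

Recomputing the run from the initial state:
step 1: r1 = 7, r2 = 7, r3 = 8
step 2: r1 = 49, r2 = 7, r3 = 8
step 3: r1 = 49, r2 = 7, r3 = -41
step 4: r1 = 49, r2 = 48, r3 = -41
step 5: r1 = 49, r2 = 97, r3 = -41
step 6: r1 = 146, r2 = 97, r3 = -41
step 7: r1 = 146, r2 = 56, r3 = -41
step 8: r1 = 187, r2 = 56, r3 = -41
step 9: r1 = 187, r2 = -56, r3 = -41
step 10: r1 = 187, r2 = -56, r3 = -56
step 11: r1 = 187, r2 = -56, r3 = 0
The first disagreement with the trace is at step 4, where the value should be r2 = 48.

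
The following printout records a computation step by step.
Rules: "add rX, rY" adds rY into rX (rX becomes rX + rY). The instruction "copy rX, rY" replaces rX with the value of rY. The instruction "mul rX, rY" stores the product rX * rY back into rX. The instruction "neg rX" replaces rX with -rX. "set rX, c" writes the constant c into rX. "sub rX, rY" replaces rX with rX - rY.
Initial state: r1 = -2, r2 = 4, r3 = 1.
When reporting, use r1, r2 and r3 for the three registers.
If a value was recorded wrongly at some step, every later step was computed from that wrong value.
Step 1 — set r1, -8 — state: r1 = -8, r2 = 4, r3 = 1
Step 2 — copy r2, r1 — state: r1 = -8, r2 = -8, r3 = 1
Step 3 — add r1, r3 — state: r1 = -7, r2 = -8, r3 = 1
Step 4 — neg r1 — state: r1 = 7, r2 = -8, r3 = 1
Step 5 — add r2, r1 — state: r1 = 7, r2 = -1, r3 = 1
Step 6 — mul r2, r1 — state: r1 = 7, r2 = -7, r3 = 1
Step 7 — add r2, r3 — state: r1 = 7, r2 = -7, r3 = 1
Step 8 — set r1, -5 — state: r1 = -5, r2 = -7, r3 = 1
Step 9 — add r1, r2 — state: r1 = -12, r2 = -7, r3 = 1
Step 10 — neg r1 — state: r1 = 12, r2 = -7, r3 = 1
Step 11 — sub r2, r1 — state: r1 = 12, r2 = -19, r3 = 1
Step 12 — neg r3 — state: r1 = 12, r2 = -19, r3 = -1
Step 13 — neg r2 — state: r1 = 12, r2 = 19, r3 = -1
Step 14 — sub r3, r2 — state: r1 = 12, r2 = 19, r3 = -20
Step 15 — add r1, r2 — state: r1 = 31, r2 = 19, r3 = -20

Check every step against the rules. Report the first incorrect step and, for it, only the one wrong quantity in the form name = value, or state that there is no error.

step 7, r2 = -6

Recomputing the run from the initial state:
step 1: r1 = -8, r2 = 4, r3 = 1
step 2: r1 = -8, r2 = -8, r3 = 1
step 3: r1 = -7, r2 = -8, r3 = 1
step 4: r1 = 7, r2 = -8, r3 = 1
step 5: r1 = 7, r2 = -1, r3 = 1
step 6: r1 = 7, r2 = -7, r3 = 1
step 7: r1 = 7, r2 = -6, r3 = 1
step 8: r1 = -5, r2 = -6, r3 = 1
step 9: r1 = -11, r2 = -6, r3 = 1
step 10: r1 = 11, r2 = -6, r3 = 1
step 11: r1 = 11, r2 = -17, r3 = 1
step 12: r1 = 11, r2 = -17, r3 = -1
step 13: r1 = 11, r2 = 17, r3 = -1
step 14: r1 = 11, r2 = 17, r3 = -18
step 15: r1 = 28, r2 = 17, r3 = -18
The first disagreement with the printout is at step 7, where the value should be r2 = -6.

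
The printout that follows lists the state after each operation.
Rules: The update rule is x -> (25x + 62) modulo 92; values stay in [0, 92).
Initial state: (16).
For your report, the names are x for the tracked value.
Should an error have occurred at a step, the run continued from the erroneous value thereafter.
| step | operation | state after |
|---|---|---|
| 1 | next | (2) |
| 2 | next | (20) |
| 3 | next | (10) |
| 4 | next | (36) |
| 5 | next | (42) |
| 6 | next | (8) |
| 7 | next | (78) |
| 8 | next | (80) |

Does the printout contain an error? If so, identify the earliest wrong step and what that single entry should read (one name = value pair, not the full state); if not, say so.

Step 1: x = (25*16 + 62) mod 92 = 2 — confirmed correct.
Step 2: x = (25*2 + 62) mod 92 = 20 — exactly as logged.
Step 3: x = (25*20 + 62) mod 92 = 10 — confirmed correct.
Step 4: x = (25*10 + 62) mod 92 = 36 — confirmed correct.
Step 5: x = (25*36 + 62) mod 92 = 42 — exactly as logged.
Step 6: x = (25*42 + 62) mod 92 = 8 — no discrepancy.
Step 7: x = (25*8 + 62) mod 92 = 78 — consistent with the printout.
Step 8: x = (25*78 + 62) mod 92 = 80 — no discrepancy.
Every step is consistent.

no error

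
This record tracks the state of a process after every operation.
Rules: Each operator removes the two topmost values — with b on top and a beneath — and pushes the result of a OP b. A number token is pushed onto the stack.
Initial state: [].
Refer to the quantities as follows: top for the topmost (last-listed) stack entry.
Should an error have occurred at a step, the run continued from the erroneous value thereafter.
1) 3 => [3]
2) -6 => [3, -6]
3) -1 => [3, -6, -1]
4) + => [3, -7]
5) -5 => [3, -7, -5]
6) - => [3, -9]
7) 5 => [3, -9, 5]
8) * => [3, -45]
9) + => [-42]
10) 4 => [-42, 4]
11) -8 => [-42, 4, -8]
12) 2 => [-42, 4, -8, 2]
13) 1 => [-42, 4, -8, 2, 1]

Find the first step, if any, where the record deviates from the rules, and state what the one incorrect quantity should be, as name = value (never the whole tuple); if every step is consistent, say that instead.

step 6, top = -2

Step 1: push 3: top = 3 — no discrepancy.
Step 2: push -6: top = -6 — matches.
Step 3: push -1: top = -1 — matches.
Step 4: -6 + -1 = -7 — checks out.
Step 5: push -5: top = -5 — consistent with the record.
Step 6: -7 - -5 = -2 — a discrepancy with the record.
So the first discrepancy is step 6, where the right value is top = -2.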